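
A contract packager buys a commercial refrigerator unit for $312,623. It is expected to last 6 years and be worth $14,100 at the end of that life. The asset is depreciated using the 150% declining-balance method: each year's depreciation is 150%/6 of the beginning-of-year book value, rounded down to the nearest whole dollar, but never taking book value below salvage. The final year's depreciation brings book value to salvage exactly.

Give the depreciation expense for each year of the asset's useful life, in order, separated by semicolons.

Depreciable base = $312,623 − $14,100 = $298,523.
Year 1: ⌊$312,623 × 150%/6⌋ = $78,155. Book value $234,468.
Year 2: ⌊$234,468 × 150%/6⌋ = $58,617. Book value $175,851.
Year 3: ⌊$175,851 × 150%/6⌋ = $43,962. Book value $131,889.
Year 4: ⌊$131,889 × 150%/6⌋ = $32,972. Book value $98,917.
Year 5: ⌊$98,917 × 150%/6⌋ = $24,729. Book value $74,188.
Year 6 (final): $74,188 − $14,100 = $60,088. Book value $14,100.

$78,155; $58,617; $43,962; $32,972; $24,729; $60,088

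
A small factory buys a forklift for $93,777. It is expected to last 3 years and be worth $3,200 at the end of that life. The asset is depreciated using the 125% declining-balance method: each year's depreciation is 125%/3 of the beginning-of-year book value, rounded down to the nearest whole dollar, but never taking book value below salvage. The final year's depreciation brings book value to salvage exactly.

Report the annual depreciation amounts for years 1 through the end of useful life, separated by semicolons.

$39,073; $22,793; $28,711

Depreciable base = $93,777 − $3,200 = $90,577.
Year 1: ⌊$93,777 × 125%/3⌋ = $39,073. Book value $54,704.
Year 2: ⌊$54,704 × 125%/3⌋ = $22,793. Book value $31,911.
Year 3 (final): $31,911 − $3,200 = $28,711. Book value $3,200.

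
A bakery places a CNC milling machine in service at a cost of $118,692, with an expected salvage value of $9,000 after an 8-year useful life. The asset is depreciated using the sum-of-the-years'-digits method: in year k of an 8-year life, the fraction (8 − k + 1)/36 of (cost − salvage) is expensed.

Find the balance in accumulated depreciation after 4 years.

$79,222

Depreciable base = $118,692 − $9,000 = $109,692.
Sum of the years' digits = 8+7+6+5+4+3+2+1 = 36.
Year 1: $109,692 × 8/36 = $24,376. Book value $94,316.
Year 2: $109,692 × 7/36 = $21,329. Book value $72,987.
Year 3: $109,692 × 6/36 = $18,282. Book value $54,705.
Year 4: $109,692 × 5/36 = $15,235. Book value $39,470.
Accumulated through year 4 = $118,692 − $39,470 = $79,222.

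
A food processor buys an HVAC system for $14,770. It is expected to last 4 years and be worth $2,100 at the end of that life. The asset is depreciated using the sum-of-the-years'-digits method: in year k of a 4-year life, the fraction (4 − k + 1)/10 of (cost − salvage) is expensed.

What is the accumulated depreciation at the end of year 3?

Depreciable base = $14,770 − $2,100 = $12,670.
Sum of the years' digits = 4+3+2+1 = 10.
Year 1: $12,670 × 4/10 = $5,068. Book value $9,702.
Year 2: $12,670 × 3/10 = $3,801. Book value $5,901.
Year 3: $12,670 × 2/10 = $2,534. Book value $3,367.
Accumulated through year 3 = $14,770 − $3,367 = $11,403.

$11,403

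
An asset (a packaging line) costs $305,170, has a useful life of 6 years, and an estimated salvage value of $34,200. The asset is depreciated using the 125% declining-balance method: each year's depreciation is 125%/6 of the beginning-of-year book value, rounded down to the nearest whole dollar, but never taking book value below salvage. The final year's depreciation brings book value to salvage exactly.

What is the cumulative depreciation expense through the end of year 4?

$185,299

Depreciable base = $305,170 − $34,200 = $270,970.
Year 1: ⌊$305,170 × 125%/6⌋ = $63,577. Book value $241,593.
Year 2: ⌊$241,593 × 125%/6⌋ = $50,331. Book value $191,262.
Year 3: ⌊$191,262 × 125%/6⌋ = $39,846. Book value $151,416.
Year 4: ⌊$151,416 × 125%/6⌋ = $31,545. Book value $119,871.
Accumulated through year 4 = $305,170 − $119,871 = $185,299.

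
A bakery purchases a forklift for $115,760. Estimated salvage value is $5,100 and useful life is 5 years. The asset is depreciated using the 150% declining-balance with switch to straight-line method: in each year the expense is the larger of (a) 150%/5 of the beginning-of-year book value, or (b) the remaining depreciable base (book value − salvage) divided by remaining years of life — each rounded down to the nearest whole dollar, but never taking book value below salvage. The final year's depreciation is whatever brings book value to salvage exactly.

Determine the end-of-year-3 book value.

Depreciable base = $115,760 − $5,100 = $110,660.
Year 1: DB = ⌊$115,760 × 150%/5⌋ = $34,728; SL = ⌊$110,660/5⌋ = $22,132 → take DB $34,728. Book value $81,032.
Year 2: DB = ⌊$81,032 × 150%/5⌋ = $24,309; SL = ⌊$75,932/4⌋ = $18,983 → take DB $24,309. Book value $56,723.
Year 3: DB = ⌊$56,723 × 150%/5⌋ = $17,016; SL = ⌊$51,623/3⌋ = $17,207 → take SL $17,207. Book value $39,516.

$39,516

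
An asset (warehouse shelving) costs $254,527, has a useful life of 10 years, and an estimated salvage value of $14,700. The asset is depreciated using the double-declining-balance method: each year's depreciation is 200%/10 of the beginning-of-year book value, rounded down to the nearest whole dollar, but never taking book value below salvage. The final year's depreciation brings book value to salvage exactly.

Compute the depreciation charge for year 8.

Depreciable base = $254,527 − $14,700 = $239,827.
Year 1: ⌊$254,527 × 200%/10⌋ = $50,905. Book value $203,622.
Year 2: ⌊$203,622 × 200%/10⌋ = $40,724. Book value $162,898.
Year 3: ⌊$162,898 × 200%/10⌋ = $32,579. Book value $130,319.
Year 4: ⌊$130,319 × 200%/10⌋ = $26,063. Book value $104,256.
Year 5: ⌊$104,256 × 200%/10⌋ = $20,851. Book value $83,405.
Year 6: ⌊$83,405 × 200%/10⌋ = $16,681. Book value $66,724.
Year 7: ⌊$66,724 × 200%/10⌋ = $13,344. Book value $53,380.
Year 8: ⌊$53,380 × 200%/10⌋ = $10,676. Book value $42,704.

$10,676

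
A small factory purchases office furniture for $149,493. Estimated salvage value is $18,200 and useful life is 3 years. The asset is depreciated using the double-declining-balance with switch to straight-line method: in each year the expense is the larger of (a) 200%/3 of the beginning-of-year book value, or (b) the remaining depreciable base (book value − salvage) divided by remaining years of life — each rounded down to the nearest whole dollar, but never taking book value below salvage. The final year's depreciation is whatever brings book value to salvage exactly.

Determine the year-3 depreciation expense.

Depreciable base = $149,493 − $18,200 = $131,293.
Year 1: DB = ⌊$149,493 × 200%/3⌋ = $99,662; SL = ⌊$131,293/3⌋ = $43,764 → take DB $99,662. Book value $49,831.
Year 2: DB = ⌊$49,831 × 200%/3⌋ = $33,220; SL = ⌊$31,631/2⌋ = $15,815 → take DB $33,220, capped at $31,631. Book value $18,200.
Year 3 (final): $18,200 − $18,200 = $0. Book value $18,200.

$0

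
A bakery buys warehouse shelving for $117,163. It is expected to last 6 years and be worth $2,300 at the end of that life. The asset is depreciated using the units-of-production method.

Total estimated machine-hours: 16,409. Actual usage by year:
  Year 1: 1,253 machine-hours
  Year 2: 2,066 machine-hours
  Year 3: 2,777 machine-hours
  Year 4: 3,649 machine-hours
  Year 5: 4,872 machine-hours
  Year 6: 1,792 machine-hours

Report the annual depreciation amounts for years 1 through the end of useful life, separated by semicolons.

$8,771; $14,462; $19,439; $25,543; $34,104; $12,544

Depreciable base = $117,163 − $2,300 = $114,863.
Rate = $114,863 / 16,409 machine-hours = $7 per machine-hour.
Year 1: 1,253 × $7 = $8,771. Book value $108,392.
Year 2: 2,066 × $7 = $14,462. Book value $93,930.
Year 3: 2,777 × $7 = $19,439. Book value $74,491.
Year 4: 3,649 × $7 = $25,543. Book value $48,948.
Year 5: 4,872 × $7 = $34,104. Book value $14,844.
Year 6: 1,792 × $7 = $12,544. Book value $2,300.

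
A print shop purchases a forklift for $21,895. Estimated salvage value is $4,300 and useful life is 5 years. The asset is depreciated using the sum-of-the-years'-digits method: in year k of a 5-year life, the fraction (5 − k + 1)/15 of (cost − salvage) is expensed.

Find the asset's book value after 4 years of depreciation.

Depreciable base = $21,895 − $4,300 = $17,595.
Sum of the years' digits = 5+4+3+2+1 = 15.
Year 1: $17,595 × 5/15 = $5,865. Book value $16,030.
Year 2: $17,595 × 4/15 = $4,692. Book value $11,338.
Year 3: $17,595 × 3/15 = $3,519. Book value $7,819.
Year 4: $17,595 × 2/15 = $2,346. Book value $5,473.

$5,473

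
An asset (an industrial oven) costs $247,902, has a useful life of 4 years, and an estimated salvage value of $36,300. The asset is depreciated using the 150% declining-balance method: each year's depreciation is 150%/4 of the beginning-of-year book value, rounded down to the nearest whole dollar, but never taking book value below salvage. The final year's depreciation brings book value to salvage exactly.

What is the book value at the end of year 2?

$96,837

Depreciable base = $247,902 − $36,300 = $211,602.
Year 1: ⌊$247,902 × 150%/4⌋ = $92,963. Book value $154,939.
Year 2: ⌊$154,939 × 150%/4⌋ = $58,102. Book value $96,837.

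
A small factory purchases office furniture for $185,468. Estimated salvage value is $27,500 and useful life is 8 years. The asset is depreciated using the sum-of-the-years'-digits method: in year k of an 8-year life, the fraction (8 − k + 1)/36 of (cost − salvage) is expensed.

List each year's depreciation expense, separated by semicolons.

Depreciable base = $185,468 − $27,500 = $157,968.
Sum of the years' digits = 8+7+6+5+4+3+2+1 = 36.
Year 1: $157,968 × 8/36 = $35,104. Book value $150,364.
Year 2: $157,968 × 7/36 = $30,716. Book value $119,648.
Year 3: $157,968 × 6/36 = $26,328. Book value $93,320.
Year 4: $157,968 × 5/36 = $21,940. Book value $71,380.
Year 5: $157,968 × 4/36 = $17,552. Book value $53,828.
Year 6: $157,968 × 3/36 = $13,164. Book value $40,664.
Year 7: $157,968 × 2/36 = $8,776. Book value $31,888.
Year 8: $157,968 × 1/36 = $4,388. Book value $27,500.

$35,104; $30,716; $26,328; $21,940; $17,552; $13,164; $8,776; $4,388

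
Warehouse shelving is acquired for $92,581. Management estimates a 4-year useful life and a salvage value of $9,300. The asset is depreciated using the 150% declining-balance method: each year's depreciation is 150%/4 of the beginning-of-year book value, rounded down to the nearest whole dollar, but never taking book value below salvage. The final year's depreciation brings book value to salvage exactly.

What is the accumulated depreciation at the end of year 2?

$56,416

Depreciable base = $92,581 − $9,300 = $83,281.
Year 1: ⌊$92,581 × 150%/4⌋ = $34,717. Book value $57,864.
Year 2: ⌊$57,864 × 150%/4⌋ = $21,699. Book value $36,165.
Accumulated through year 2 = $92,581 − $36,165 = $56,416.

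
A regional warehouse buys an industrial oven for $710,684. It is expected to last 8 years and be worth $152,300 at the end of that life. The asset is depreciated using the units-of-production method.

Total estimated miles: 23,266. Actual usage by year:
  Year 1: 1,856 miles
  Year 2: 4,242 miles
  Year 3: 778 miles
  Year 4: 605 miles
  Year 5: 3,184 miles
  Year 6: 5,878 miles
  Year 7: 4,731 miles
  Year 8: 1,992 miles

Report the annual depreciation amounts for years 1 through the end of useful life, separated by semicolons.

Depreciable base = $710,684 − $152,300 = $558,384.
Rate = $558,384 / 23,266 miles = $24 per mile.
Year 1: 1,856 × $24 = $44,544. Book value $666,140.
Year 2: 4,242 × $24 = $101,808. Book value $564,332.
Year 3: 778 × $24 = $18,672. Book value $545,660.
Year 4: 605 × $24 = $14,520. Book value $531,140.
Year 5: 3,184 × $24 = $76,416. Book value $454,724.
Year 6: 5,878 × $24 = $141,072. Book value $313,652.
Year 7: 4,731 × $24 = $113,544. Book value $200,108.
Year 8: 1,992 × $24 = $47,808. Book value $152,300.

$44,544; $101,808; $18,672; $14,520; $76,416; $141,072; $113,544; $47,808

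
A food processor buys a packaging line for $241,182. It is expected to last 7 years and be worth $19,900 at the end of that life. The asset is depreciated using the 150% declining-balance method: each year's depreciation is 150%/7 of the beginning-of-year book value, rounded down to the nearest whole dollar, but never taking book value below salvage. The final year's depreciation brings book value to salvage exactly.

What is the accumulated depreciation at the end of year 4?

Depreciable base = $241,182 − $19,900 = $221,282.
Year 1: ⌊$241,182 × 150%/7⌋ = $51,681. Book value $189,501.
Year 2: ⌊$189,501 × 150%/7⌋ = $40,607. Book value $148,894.
Year 3: ⌊$148,894 × 150%/7⌋ = $31,905. Book value $116,989.
Year 4: ⌊$116,989 × 150%/7⌋ = $25,069. Book value $91,920.
Accumulated through year 4 = $241,182 − $91,920 = $149,262.

$149,262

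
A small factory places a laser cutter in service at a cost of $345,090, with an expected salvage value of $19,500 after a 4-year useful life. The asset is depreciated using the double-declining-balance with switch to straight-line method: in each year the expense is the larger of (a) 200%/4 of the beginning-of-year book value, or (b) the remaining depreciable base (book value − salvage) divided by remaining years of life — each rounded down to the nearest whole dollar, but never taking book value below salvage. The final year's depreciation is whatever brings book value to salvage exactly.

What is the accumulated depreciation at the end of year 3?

$301,953

Depreciable base = $345,090 − $19,500 = $325,590.
Year 1: DB = ⌊$345,090 × 200%/4⌋ = $172,545; SL = ⌊$325,590/4⌋ = $81,397 → take DB $172,545. Book value $172,545.
Year 2: DB = ⌊$172,545 × 200%/4⌋ = $86,272; SL = ⌊$153,045/3⌋ = $51,015 → take DB $86,272. Book value $86,273.
Year 3: DB = ⌊$86,273 × 200%/4⌋ = $43,136; SL = ⌊$66,773/2⌋ = $33,386 → take DB $43,136. Book value $43,137.
Accumulated through year 3 = $345,090 − $43,137 = $301,953.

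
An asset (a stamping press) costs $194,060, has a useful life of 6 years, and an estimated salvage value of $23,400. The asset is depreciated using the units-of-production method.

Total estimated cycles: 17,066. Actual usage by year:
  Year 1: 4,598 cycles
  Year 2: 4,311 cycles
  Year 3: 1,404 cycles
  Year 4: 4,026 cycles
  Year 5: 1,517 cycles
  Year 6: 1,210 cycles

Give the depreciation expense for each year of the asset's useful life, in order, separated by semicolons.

$45,980; $43,110; $14,040; $40,260; $15,170; $12,100

Depreciable base = $194,060 − $23,400 = $170,660.
Rate = $170,660 / 17,066 cycles = $10 per cycle.
Year 1: 4,598 × $10 = $45,980. Book value $148,080.
Year 2: 4,311 × $10 = $43,110. Book value $104,970.
Year 3: 1,404 × $10 = $14,040. Book value $90,930.
Year 4: 4,026 × $10 = $40,260. Book value $50,670.
Year 5: 1,517 × $10 = $15,170. Book value $35,500.
Year 6: 1,210 × $10 = $12,100. Book value $23,400.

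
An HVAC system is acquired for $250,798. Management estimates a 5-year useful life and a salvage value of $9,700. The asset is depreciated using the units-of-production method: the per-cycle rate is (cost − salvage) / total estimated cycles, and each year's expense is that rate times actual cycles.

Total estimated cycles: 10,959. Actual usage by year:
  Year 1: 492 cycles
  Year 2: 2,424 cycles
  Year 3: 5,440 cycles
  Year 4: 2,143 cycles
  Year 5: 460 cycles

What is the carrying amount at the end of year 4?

Depreciable base = $250,798 − $9,700 = $241,098.
Rate = $241,098 / 10,959 cycles = $22 per cycle.
Year 1: 492 × $22 = $10,824. Book value $239,974.
Year 2: 2,424 × $22 = $53,328. Book value $186,646.
Year 3: 5,440 × $22 = $119,680. Book value $66,966.
Year 4: 2,143 × $22 = $47,146. Book value $19,820.

$19,820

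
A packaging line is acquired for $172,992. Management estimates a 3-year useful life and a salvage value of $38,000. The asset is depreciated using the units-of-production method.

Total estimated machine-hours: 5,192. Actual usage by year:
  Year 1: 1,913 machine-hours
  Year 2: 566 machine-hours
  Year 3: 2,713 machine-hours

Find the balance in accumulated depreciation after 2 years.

$64,454

Depreciable base = $172,992 − $38,000 = $134,992.
Rate = $134,992 / 5,192 machine-hours = $26 per machine-hour.
Year 1: 1,913 × $26 = $49,738. Book value $123,254.
Year 2: 566 × $26 = $14,716. Book value $108,538.
Accumulated through year 2 = $172,992 − $108,538 = $64,454.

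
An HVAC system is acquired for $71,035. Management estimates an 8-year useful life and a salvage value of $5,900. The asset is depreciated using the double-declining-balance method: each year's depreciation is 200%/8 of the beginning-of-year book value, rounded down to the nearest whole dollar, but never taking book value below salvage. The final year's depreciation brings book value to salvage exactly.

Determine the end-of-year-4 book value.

Depreciable base = $71,035 − $5,900 = $65,135.
Year 1: ⌊$71,035 × 200%/8⌋ = $17,758. Book value $53,277.
Year 2: ⌊$53,277 × 200%/8⌋ = $13,319. Book value $39,958.
Year 3: ⌊$39,958 × 200%/8⌋ = $9,989. Book value $29,969.
Year 4: ⌊$29,969 × 200%/8⌋ = $7,492. Book value $22,477.

$22,477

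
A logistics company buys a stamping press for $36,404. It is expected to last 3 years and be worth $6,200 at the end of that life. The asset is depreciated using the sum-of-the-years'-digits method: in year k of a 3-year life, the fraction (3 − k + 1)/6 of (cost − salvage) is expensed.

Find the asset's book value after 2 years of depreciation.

Depreciable base = $36,404 − $6,200 = $30,204.
Sum of the years' digits = 3+2+1 = 6.
Year 1: $30,204 × 3/6 = $15,102. Book value $21,302.
Year 2: $30,204 × 2/6 = $10,068. Book value $11,234.

$11,234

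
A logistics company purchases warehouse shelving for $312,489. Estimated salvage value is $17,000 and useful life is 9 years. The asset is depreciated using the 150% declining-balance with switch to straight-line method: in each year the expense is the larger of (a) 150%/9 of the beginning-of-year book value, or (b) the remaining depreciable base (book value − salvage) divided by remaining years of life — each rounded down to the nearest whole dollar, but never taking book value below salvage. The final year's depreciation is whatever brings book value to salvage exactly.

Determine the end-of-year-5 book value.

$123,960

Depreciable base = $312,489 − $17,000 = $295,489.
Year 1: DB = ⌊$312,489 × 150%/9⌋ = $52,081; SL = ⌊$295,489/9⌋ = $32,832 → take DB $52,081. Book value $260,408.
Year 2: DB = ⌊$260,408 × 150%/9⌋ = $43,401; SL = ⌊$243,408/8⌋ = $30,426 → take DB $43,401. Book value $217,007.
Year 3: DB = ⌊$217,007 × 150%/9⌋ = $36,167; SL = ⌊$200,007/7⌋ = $28,572 → take DB $36,167. Book value $180,840.
Year 4: DB = ⌊$180,840 × 150%/9⌋ = $30,140; SL = ⌊$163,840/6⌋ = $27,306 → take DB $30,140. Book value $150,700.
Year 5: DB = ⌊$150,700 × 150%/9⌋ = $25,116; SL = ⌊$133,700/5⌋ = $26,740 → take SL $26,740. Book value $123,960.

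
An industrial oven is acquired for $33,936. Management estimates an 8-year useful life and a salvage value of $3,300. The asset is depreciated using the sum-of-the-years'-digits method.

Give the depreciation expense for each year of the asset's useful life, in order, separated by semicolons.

Depreciable base = $33,936 − $3,300 = $30,636.
Sum of the years' digits = 8+7+6+5+4+3+2+1 = 36.
Year 1: $30,636 × 8/36 = $6,808. Book value $27,128.
Year 2: $30,636 × 7/36 = $5,957. Book value $21,171.
Year 3: $30,636 × 6/36 = $5,106. Book value $16,065.
Year 4: $30,636 × 5/36 = $4,255. Book value $11,810.
Year 5: $30,636 × 4/36 = $3,404. Book value $8,406.
Year 6: $30,636 × 3/36 = $2,553. Book value $5,853.
Year 7: $30,636 × 2/36 = $1,702. Book value $4,151.
Year 8: $30,636 × 1/36 = $851. Book value $3,300.

$6,808; $5,957; $5,106; $4,255; $3,404; $2,553; $1,702; $851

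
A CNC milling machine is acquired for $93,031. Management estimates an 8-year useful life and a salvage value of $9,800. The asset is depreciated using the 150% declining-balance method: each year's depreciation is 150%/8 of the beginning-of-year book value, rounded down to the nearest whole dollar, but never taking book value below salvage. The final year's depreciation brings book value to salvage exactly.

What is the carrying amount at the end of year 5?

Depreciable base = $93,031 − $9,800 = $83,231.
Year 1: ⌊$93,031 × 150%/8⌋ = $17,443. Book value $75,588.
Year 2: ⌊$75,588 × 150%/8⌋ = $14,172. Book value $61,416.
Year 3: ⌊$61,416 × 150%/8⌋ = $11,515. Book value $49,901.
Year 4: ⌊$49,901 × 150%/8⌋ = $9,356. Book value $40,545.
Year 5: ⌊$40,545 × 150%/8⌋ = $7,602. Book value $32,943.

$32,943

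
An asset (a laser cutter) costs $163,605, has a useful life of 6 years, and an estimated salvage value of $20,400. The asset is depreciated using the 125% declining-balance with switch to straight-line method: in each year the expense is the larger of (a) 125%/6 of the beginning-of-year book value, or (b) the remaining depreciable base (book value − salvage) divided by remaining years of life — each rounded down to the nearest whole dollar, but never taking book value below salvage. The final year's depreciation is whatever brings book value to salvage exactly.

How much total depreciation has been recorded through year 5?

Depreciable base = $163,605 − $20,400 = $143,205.
Year 1: DB = ⌊$163,605 × 125%/6⌋ = $34,084; SL = ⌊$143,205/6⌋ = $23,867 → take DB $34,084. Book value $129,521.
Year 2: DB = ⌊$129,521 × 125%/6⌋ = $26,983; SL = ⌊$109,121/5⌋ = $21,824 → take DB $26,983. Book value $102,538.
Year 3: DB = ⌊$102,538 × 125%/6⌋ = $21,362; SL = ⌊$82,138/4⌋ = $20,534 → take DB $21,362. Book value $81,176.
Year 4: DB = ⌊$81,176 × 125%/6⌋ = $16,911; SL = ⌊$60,776/3⌋ = $20,258 → take SL $20,258. Book value $60,918.
Year 5: DB = ⌊$60,918 × 125%/6⌋ = $12,691; SL = ⌊$40,518/2⌋ = $20,259 → take SL $20,259. Book value $40,659.
Accumulated through year 5 = $163,605 − $40,659 = $122,946.

$122,946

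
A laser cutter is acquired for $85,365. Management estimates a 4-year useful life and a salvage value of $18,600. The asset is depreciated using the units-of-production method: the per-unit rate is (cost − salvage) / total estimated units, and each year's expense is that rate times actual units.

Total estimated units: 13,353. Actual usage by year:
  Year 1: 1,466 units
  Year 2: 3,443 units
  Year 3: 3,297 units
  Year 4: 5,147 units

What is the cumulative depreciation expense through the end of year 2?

$24,545

Depreciable base = $85,365 − $18,600 = $66,765.
Rate = $66,765 / 13,353 units = $5 per unit.
Year 1: 1,466 × $5 = $7,330. Book value $78,035.
Year 2: 3,443 × $5 = $17,215. Book value $60,820.
Accumulated through year 2 = $85,365 − $60,820 = $24,545.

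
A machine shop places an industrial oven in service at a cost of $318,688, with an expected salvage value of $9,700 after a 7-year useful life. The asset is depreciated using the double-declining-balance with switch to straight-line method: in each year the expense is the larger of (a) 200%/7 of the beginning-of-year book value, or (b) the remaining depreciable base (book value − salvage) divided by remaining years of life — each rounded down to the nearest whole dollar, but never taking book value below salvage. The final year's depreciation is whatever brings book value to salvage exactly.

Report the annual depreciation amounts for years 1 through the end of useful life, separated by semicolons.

Depreciable base = $318,688 − $9,700 = $308,988.
Year 1: DB = ⌊$318,688 × 200%/7⌋ = $91,053; SL = ⌊$308,988/7⌋ = $44,141 → take DB $91,053. Book value $227,635.
Year 2: DB = ⌊$227,635 × 200%/7⌋ = $65,038; SL = ⌊$217,935/6⌋ = $36,322 → take DB $65,038. Book value $162,597.
Year 3: DB = ⌊$162,597 × 200%/7⌋ = $46,456; SL = ⌊$152,897/5⌋ = $30,579 → take DB $46,456. Book value $116,141.
Year 4: DB = ⌊$116,141 × 200%/7⌋ = $33,183; SL = ⌊$106,441/4⌋ = $26,610 → take DB $33,183. Book value $82,958.
Year 5: DB = ⌊$82,958 × 200%/7⌋ = $23,702; SL = ⌊$73,258/3⌋ = $24,419 → take SL $24,419. Book value $58,539.
Year 6: DB = ⌊$58,539 × 200%/7⌋ = $16,725; SL = ⌊$48,839/2⌋ = $24,419 → take SL $24,419. Book value $34,120.
Year 7 (final): $34,120 − $9,700 = $24,420. Book value $9,700.

$91,053; $65,038; $46,456; $33,183; $24,419; $24,419; $24,420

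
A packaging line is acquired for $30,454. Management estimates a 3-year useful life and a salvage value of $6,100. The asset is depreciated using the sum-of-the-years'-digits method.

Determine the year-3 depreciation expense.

$4,059

Depreciable base = $30,454 − $6,100 = $24,354.
Sum of the years' digits = 3+2+1 = 6.
Year 1: $24,354 × 3/6 = $12,177. Book value $18,277.
Year 2: $24,354 × 2/6 = $8,118. Book value $10,159.
Year 3: $24,354 × 1/6 = $4,059. Book value $6,100.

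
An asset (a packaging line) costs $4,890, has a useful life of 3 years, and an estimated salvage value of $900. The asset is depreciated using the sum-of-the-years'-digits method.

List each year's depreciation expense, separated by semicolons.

$1,995; $1,330; $665

Depreciable base = $4,890 − $900 = $3,990.
Sum of the years' digits = 3+2+1 = 6.
Year 1: $3,990 × 3/6 = $1,995. Book value $2,895.
Year 2: $3,990 × 2/6 = $1,330. Book value $1,565.
Year 3: $3,990 × 1/6 = $665. Book value $900.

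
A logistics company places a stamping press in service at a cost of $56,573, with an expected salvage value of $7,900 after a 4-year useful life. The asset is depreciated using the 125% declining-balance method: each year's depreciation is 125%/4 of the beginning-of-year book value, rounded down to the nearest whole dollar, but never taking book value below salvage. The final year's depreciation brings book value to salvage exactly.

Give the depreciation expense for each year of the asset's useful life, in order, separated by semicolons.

Depreciable base = $56,573 − $7,900 = $48,673.
Year 1: ⌊$56,573 × 125%/4⌋ = $17,679. Book value $38,894.
Year 2: ⌊$38,894 × 125%/4⌋ = $12,154. Book value $26,740.
Year 3: ⌊$26,740 × 125%/4⌋ = $8,356. Book value $18,384.
Year 4 (final): $18,384 − $7,900 = $10,484. Book value $7,900.

$17,679; $12,154; $8,356; $10,484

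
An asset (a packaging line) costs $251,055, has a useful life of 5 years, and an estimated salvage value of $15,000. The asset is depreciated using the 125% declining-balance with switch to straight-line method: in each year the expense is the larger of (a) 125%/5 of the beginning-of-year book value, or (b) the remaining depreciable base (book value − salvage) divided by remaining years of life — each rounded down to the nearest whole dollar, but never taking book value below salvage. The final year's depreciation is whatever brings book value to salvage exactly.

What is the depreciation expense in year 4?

Depreciable base = $251,055 − $15,000 = $236,055.
Year 1: DB = ⌊$251,055 × 125%/5⌋ = $62,763; SL = ⌊$236,055/5⌋ = $47,211 → take DB $62,763. Book value $188,292.
Year 2: DB = ⌊$188,292 × 125%/5⌋ = $47,073; SL = ⌊$173,292/4⌋ = $43,323 → take DB $47,073. Book value $141,219.
Year 3: DB = ⌊$141,219 × 125%/5⌋ = $35,304; SL = ⌊$126,219/3⌋ = $42,073 → take SL $42,073. Book value $99,146.
Year 4: DB = ⌊$99,146 × 125%/5⌋ = $24,786; SL = ⌊$84,146/2⌋ = $42,073 → take SL $42,073. Book value $57,073.

$42,073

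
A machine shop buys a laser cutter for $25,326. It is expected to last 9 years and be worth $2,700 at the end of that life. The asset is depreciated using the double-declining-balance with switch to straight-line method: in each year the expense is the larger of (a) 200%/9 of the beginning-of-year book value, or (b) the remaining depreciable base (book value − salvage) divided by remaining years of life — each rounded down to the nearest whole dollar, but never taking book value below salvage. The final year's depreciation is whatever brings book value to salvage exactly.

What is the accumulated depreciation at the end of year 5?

$18,116

Depreciable base = $25,326 − $2,700 = $22,626.
Year 1: DB = ⌊$25,326 × 200%/9⌋ = $5,628; SL = ⌊$22,626/9⌋ = $2,514 → take DB $5,628. Book value $19,698.
Year 2: DB = ⌊$19,698 × 200%/9⌋ = $4,377; SL = ⌊$16,998/8⌋ = $2,124 → take DB $4,377. Book value $15,321.
Year 3: DB = ⌊$15,321 × 200%/9⌋ = $3,404; SL = ⌊$12,621/7⌋ = $1,803 → take DB $3,404. Book value $11,917.
Year 4: DB = ⌊$11,917 × 200%/9⌋ = $2,648; SL = ⌊$9,217/6⌋ = $1,536 → take DB $2,648. Book value $9,269.
Year 5: DB = ⌊$9,269 × 200%/9⌋ = $2,059; SL = ⌊$6,569/5⌋ = $1,313 → take DB $2,059. Book value $7,210.
Accumulated through year 5 = $25,326 − $7,210 = $18,116.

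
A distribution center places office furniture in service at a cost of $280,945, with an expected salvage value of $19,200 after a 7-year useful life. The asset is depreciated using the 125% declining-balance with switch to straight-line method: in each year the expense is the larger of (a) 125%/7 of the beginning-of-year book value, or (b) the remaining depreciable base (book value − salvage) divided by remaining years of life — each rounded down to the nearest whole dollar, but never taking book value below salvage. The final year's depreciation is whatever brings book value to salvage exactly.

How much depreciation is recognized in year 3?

$34,073

Depreciable base = $280,945 − $19,200 = $261,745.
Year 1: DB = ⌊$280,945 × 125%/7⌋ = $50,168; SL = ⌊$261,745/7⌋ = $37,392 → take DB $50,168. Book value $230,777.
Year 2: DB = ⌊$230,777 × 125%/7⌋ = $41,210; SL = ⌊$211,577/6⌋ = $35,262 → take DB $41,210. Book value $189,567.
Year 3: DB = ⌊$189,567 × 125%/7⌋ = $33,851; SL = ⌊$170,367/5⌋ = $34,073 → take SL $34,073. Book value $155,494.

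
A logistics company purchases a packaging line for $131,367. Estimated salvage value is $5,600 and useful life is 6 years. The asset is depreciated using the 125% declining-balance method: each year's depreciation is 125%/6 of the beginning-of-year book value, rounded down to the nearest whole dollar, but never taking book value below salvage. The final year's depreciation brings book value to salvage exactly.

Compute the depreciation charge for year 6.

Depreciable base = $131,367 − $5,600 = $125,767.
Year 1: ⌊$131,367 × 125%/6⌋ = $27,368. Book value $103,999.
Year 2: ⌊$103,999 × 125%/6⌋ = $21,666. Book value $82,333.
Year 3: ⌊$82,333 × 125%/6⌋ = $17,152. Book value $65,181.
Year 4: ⌊$65,181 × 125%/6⌋ = $13,579. Book value $51,602.
Year 5: ⌊$51,602 × 125%/6⌋ = $10,750. Book value $40,852.
Year 6 (final): $40,852 − $5,600 = $35,252. Book value $5,600.

$35,252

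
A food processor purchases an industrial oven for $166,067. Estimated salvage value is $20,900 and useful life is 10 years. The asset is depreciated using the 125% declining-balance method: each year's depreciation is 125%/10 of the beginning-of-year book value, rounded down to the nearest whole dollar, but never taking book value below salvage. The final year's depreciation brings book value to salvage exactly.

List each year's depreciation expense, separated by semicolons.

$20,758; $18,163; $15,893; $13,906; $12,168; $10,647; $9,316; $8,152; $7,133; $29,031

Depreciable base = $166,067 − $20,900 = $145,167.
Year 1: ⌊$166,067 × 125%/10⌋ = $20,758. Book value $145,309.
Year 2: ⌊$145,309 × 125%/10⌋ = $18,163. Book value $127,146.
Year 3: ⌊$127,146 × 125%/10⌋ = $15,893. Book value $111,253.
Year 4: ⌊$111,253 × 125%/10⌋ = $13,906. Book value $97,347.
Year 5: ⌊$97,347 × 125%/10⌋ = $12,168. Book value $85,179.
Year 6: ⌊$85,179 × 125%/10⌋ = $10,647. Book value $74,532.
Year 7: ⌊$74,532 × 125%/10⌋ = $9,316. Book value $65,216.
Year 8: ⌊$65,216 × 125%/10⌋ = $8,152. Book value $57,064.
Year 9: ⌊$57,064 × 125%/10⌋ = $7,133. Book value $49,931.
Year 10 (final): $49,931 − $20,900 = $29,031. Book value $20,900.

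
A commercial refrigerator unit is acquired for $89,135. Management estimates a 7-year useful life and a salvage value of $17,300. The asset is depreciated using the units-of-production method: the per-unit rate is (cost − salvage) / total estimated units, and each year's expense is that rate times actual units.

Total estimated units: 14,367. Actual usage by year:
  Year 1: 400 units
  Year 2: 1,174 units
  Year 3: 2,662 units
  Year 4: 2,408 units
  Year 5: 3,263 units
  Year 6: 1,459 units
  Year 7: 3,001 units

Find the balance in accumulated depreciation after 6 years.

$56,830

Depreciable base = $89,135 − $17,300 = $71,835.
Rate = $71,835 / 14,367 units = $5 per unit.
Year 1: 400 × $5 = $2,000. Book value $87,135.
Year 2: 1,174 × $5 = $5,870. Book value $81,265.
Year 3: 2,662 × $5 = $13,310. Book value $67,955.
Year 4: 2,408 × $5 = $12,040. Book value $55,915.
Year 5: 3,263 × $5 = $16,315. Book value $39,600.
Year 6: 1,459 × $5 = $7,295. Book value $32,305.
Accumulated through year 6 = $89,135 − $32,305 = $56,830.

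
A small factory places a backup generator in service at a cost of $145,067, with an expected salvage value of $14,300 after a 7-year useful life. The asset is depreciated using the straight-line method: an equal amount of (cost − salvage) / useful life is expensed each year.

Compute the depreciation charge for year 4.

$18,681

Depreciable base = $145,067 − $14,300 = $130,767.
Annual expense = $130,767 / 7 = $18,681.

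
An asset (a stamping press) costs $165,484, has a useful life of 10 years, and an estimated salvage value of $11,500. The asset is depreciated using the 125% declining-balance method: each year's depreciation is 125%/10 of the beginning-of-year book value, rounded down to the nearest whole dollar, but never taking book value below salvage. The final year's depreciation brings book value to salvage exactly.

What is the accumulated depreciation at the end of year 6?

Depreciable base = $165,484 − $11,500 = $153,984.
Year 1: ⌊$165,484 × 125%/10⌋ = $20,685. Book value $144,799.
Year 2: ⌊$144,799 × 125%/10⌋ = $18,099. Book value $126,700.
Year 3: ⌊$126,700 × 125%/10⌋ = $15,837. Book value $110,863.
Year 4: ⌊$110,863 × 125%/10⌋ = $13,857. Book value $97,006.
Year 5: ⌊$97,006 × 125%/10⌋ = $12,125. Book value $84,881.
Year 6: ⌊$84,881 × 125%/10⌋ = $10,610. Book value $74,271.
Accumulated through year 6 = $165,484 − $74,271 = $91,213.

$91,213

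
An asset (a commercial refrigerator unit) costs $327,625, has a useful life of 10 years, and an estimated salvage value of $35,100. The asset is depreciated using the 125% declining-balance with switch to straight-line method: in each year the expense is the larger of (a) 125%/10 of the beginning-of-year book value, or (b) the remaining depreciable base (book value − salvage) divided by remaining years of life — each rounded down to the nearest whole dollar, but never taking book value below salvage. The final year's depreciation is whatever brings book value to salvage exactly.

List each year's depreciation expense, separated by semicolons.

Depreciable base = $327,625 − $35,100 = $292,525.
Year 1: DB = ⌊$327,625 × 125%/10⌋ = $40,953; SL = ⌊$292,525/10⌋ = $29,252 → take DB $40,953. Book value $286,672.
Year 2: DB = ⌊$286,672 × 125%/10⌋ = $35,834; SL = ⌊$251,572/9⌋ = $27,952 → take DB $35,834. Book value $250,838.
Year 3: DB = ⌊$250,838 × 125%/10⌋ = $31,354; SL = ⌊$215,738/8⌋ = $26,967 → take DB $31,354. Book value $219,484.
Year 4: DB = ⌊$219,484 × 125%/10⌋ = $27,435; SL = ⌊$184,384/7⌋ = $26,340 → take DB $27,435. Book value $192,049.
Year 5: DB = ⌊$192,049 × 125%/10⌋ = $24,006; SL = ⌊$156,949/6⌋ = $26,158 → take SL $26,158. Book value $165,891.
Year 6: DB = ⌊$165,891 × 125%/10⌋ = $20,736; SL = ⌊$130,791/5⌋ = $26,158 → take SL $26,158. Book value $139,733.
Year 7: DB = ⌊$139,733 × 125%/10⌋ = $17,466; SL = ⌊$104,633/4⌋ = $26,158 → take SL $26,158. Book value $113,575.
Year 8: DB = ⌊$113,575 × 125%/10⌋ = $14,196; SL = ⌊$78,475/3⌋ = $26,158 → take SL $26,158. Book value $87,417.
Year 9: DB = ⌊$87,417 × 125%/10⌋ = $10,927; SL = ⌊$52,317/2⌋ = $26,158 → take SL $26,158. Book value $61,259.
Year 10 (final): $61,259 − $35,100 = $26,159. Book value $35,100.

$40,953; $35,834; $31,354; $27,435; $26,158; $26,158; $26,158; $26,158; $26,158; $26,159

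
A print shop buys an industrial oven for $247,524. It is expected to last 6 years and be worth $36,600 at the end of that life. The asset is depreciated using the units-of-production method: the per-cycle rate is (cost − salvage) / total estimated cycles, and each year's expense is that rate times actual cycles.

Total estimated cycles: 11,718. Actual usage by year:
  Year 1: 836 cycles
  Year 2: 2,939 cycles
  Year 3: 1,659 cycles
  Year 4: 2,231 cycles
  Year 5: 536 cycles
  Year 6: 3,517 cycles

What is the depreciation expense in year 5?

Depreciable base = $247,524 − $36,600 = $210,924.
Rate = $210,924 / 11,718 cycles = $18 per cycle.
Year 1: 836 × $18 = $15,048. Book value $232,476.
Year 2: 2,939 × $18 = $52,902. Book value $179,574.
Year 3: 1,659 × $18 = $29,862. Book value $149,712.
Year 4: 2,231 × $18 = $40,158. Book value $109,554.
Year 5: 536 × $18 = $9,648. Book value $99,906.

$9,648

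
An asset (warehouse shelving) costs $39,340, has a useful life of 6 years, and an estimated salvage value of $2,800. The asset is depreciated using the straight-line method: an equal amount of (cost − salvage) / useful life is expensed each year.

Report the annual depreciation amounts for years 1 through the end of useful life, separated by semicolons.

$6,090; $6,090; $6,090; $6,090; $6,090; $6,090

Depreciable base = $39,340 − $2,800 = $36,540.
Annual expense = $36,540 / 6 = $6,090.
End of year 1: book value $33,250.
End of year 2: book value $27,160.
End of year 3: book value $21,070.
End of year 4: book value $14,980.
End of year 5: book value $8,890.
End of year 6: book value $2,800.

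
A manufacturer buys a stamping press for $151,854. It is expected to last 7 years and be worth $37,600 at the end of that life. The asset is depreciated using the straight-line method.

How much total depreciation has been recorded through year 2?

$32,644

Depreciable base = $151,854 − $37,600 = $114,254.
Annual expense = $114,254 / 7 = $16,322.
End of year 1: book value $135,532.
End of year 2: book value $119,210.
Accumulated through year 2 = $151,854 − $119,210 = $32,644.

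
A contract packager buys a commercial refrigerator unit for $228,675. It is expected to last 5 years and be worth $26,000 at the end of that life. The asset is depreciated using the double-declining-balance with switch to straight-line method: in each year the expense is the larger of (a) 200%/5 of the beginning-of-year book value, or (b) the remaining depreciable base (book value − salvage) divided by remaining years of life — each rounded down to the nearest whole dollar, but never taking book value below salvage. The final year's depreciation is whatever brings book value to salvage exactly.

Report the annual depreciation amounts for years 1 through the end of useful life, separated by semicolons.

$91,470; $54,882; $32,929; $19,757; $3,637

Depreciable base = $228,675 − $26,000 = $202,675.
Year 1: DB = ⌊$228,675 × 200%/5⌋ = $91,470; SL = ⌊$202,675/5⌋ = $40,535 → take DB $91,470. Book value $137,205.
Year 2: DB = ⌊$137,205 × 200%/5⌋ = $54,882; SL = ⌊$111,205/4⌋ = $27,801 → take DB $54,882. Book value $82,323.
Year 3: DB = ⌊$82,323 × 200%/5⌋ = $32,929; SL = ⌊$56,323/3⌋ = $18,774 → take DB $32,929. Book value $49,394.
Year 4: DB = ⌊$49,394 × 200%/5⌋ = $19,757; SL = ⌊$23,394/2⌋ = $11,697 → take DB $19,757. Book value $29,637.
Year 5 (final): $29,637 − $26,000 = $3,637. Book value $26,000.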